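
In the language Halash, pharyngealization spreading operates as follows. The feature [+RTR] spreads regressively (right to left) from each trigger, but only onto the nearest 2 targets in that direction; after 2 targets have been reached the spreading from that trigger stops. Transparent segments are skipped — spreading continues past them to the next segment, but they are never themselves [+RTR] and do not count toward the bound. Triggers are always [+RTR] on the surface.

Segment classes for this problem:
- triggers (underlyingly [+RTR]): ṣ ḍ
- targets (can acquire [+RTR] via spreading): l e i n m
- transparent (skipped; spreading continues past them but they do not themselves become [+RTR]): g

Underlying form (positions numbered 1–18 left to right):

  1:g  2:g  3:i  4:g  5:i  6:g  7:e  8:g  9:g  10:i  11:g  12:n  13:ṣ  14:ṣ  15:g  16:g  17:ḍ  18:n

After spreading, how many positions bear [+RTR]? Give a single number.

5

From /ṣ/ at 13 leftward: 12 /n/ → [+RTR]; 11 /g/ transparent; 10 /i/ → [+RTR]; bound reached.
From /ṣ/ at 14 leftward: 13 /ṣ/ is itself a trigger — this domain ends here.
From /ḍ/ at 17 leftward: 16 /g/ transparent; 15 /g/ transparent; 14 /ṣ/ is itself a trigger — this domain ends here.
Targets with no active source: positions 3 5 7 18 stay [-emphatic].
[+RTR] positions on the surface: 10 12 13 14 17.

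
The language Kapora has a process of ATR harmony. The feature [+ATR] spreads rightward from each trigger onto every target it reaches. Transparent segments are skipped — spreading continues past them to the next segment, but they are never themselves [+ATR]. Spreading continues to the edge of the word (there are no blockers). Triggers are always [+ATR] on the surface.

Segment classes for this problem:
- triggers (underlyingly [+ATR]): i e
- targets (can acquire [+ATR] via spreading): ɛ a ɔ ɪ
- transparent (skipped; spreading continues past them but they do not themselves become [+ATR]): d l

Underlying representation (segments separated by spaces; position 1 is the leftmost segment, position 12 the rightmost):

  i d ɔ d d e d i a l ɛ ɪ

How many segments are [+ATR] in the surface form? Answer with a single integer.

7

From /i/ at 1 rightward: 2 /d/ transparent; 3 /ɔ/ → [+ATR]; 4 /d/ transparent; 5 /d/ transparent; 6 /e/ is itself a trigger — this domain ends here.
From /e/ at 6 rightward: 7 /d/ transparent; 8 /i/ is itself a trigger — this domain ends here.
From /i/ at 8 rightward: 9 /a/ → [+ATR]; 10 /l/ transparent; 11 /ɛ/ → [+ATR]; 12 /ɪ/ → [+ATR]; word edge.
[+ATR] positions on the surface: 1 3 6 8 9 11 12.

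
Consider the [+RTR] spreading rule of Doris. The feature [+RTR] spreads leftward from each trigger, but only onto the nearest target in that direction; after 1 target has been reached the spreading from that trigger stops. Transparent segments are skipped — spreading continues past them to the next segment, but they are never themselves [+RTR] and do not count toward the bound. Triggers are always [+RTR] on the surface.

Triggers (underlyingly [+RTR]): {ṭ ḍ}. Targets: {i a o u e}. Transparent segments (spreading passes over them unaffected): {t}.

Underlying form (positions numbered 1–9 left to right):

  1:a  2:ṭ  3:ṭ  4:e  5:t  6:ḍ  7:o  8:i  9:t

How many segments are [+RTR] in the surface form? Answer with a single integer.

From /ṭ/ at 2 leftward: 1 /a/ → [+RTR]; bound reached.
From /ṭ/ at 3 leftward: 2 /ṭ/ is itself a trigger — this domain ends here.
From /ḍ/ at 6 leftward: 5 /t/ transparent; 4 /e/ → [+RTR]; bound reached.
Targets with no active source: positions 7 8 stay [-emphatic].
[+RTR] positions on the surface: 1 2 3 4 6.

5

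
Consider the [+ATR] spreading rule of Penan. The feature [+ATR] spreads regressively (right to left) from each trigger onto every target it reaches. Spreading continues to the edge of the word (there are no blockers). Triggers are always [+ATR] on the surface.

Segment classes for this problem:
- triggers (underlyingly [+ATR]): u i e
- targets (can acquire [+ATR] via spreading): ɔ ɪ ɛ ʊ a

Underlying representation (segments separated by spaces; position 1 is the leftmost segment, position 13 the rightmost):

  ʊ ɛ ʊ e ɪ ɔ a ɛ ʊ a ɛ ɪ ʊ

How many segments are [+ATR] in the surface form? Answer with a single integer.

4

From /e/ at 4 leftward: 3 /ʊ/ → [+ATR]; 2 /ɛ/ → [+ATR]; 1 /ʊ/ → [+ATR]; word edge.
Targets with no active source: positions 5 6 7 8 9 10 11 12 13 stay [-ATR].
[+ATR] positions on the surface: 1 2 3 4.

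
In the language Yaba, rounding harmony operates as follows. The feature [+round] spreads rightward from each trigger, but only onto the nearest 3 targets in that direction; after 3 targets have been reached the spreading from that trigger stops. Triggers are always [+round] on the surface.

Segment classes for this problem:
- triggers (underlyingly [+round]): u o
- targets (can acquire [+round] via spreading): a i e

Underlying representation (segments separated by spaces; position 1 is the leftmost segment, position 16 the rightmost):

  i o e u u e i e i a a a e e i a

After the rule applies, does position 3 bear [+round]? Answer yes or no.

From /o/ at 2 rightward: 3 /e/ → [+round]; 4 /u/ is itself a trigger — this domain ends here.
From /u/ at 4 rightward: 5 /u/ is itself a trigger — this domain ends here.
From /u/ at 5 rightward: 6 /e/ → [+round]; 7 /i/ → [+round]; 8 /e/ → [+round]; bound reached.
Targets with no active source: positions 1 9 10 11 12 13 14 15 16 stay [-round].
[+round] positions on the surface: 2 3 4 5 6 7 8.

yes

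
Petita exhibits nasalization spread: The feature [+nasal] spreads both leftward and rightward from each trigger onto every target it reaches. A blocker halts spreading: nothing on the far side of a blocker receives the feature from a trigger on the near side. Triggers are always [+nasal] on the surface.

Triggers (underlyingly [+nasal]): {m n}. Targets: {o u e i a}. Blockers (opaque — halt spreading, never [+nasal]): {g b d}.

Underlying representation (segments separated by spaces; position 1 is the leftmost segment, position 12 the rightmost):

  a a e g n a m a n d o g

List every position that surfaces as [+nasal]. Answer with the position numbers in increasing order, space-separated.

5 6 7 8 9

From /n/ at 5 rightward: 6 /a/ → [+nasal]; 7 /m/ is itself a trigger — this domain ends here.
From /n/ at 5 leftward: 4 /g/ blocks.
From /m/ at 7 rightward: 8 /a/ → [+nasal]; 9 /n/ is itself a trigger — this domain ends here.
From /m/ at 7 leftward: 6 /a/ → [+nasal]; 5 /n/ is itself a trigger — this domain ends here.
From /n/ at 9 rightward: 10 /d/ blocks.
From /n/ at 9 leftward: 8 /a/ → [+nasal]; 7 /m/ is itself a trigger — this domain ends here.
Targets with no active source: positions 1 2 3 11 stay [-nasal].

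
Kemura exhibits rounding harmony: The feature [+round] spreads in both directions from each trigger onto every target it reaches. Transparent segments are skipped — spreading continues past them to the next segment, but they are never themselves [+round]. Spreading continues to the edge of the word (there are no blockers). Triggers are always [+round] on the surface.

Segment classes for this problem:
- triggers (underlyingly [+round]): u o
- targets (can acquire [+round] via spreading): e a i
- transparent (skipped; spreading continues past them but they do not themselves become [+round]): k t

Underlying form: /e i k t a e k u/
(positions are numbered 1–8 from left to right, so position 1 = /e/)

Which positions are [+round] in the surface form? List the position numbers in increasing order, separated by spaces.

From /u/ at 8 rightward: word edge.
From /u/ at 8 leftward: 7 /k/ transparent; 6 /e/ → [+round]; 5 /a/ → [+round]; 4 /t/ transparent; 3 /k/ transparent; 2 /i/ → [+round]; 1 /e/ → [+round]; word edge.

1 2 5 6 8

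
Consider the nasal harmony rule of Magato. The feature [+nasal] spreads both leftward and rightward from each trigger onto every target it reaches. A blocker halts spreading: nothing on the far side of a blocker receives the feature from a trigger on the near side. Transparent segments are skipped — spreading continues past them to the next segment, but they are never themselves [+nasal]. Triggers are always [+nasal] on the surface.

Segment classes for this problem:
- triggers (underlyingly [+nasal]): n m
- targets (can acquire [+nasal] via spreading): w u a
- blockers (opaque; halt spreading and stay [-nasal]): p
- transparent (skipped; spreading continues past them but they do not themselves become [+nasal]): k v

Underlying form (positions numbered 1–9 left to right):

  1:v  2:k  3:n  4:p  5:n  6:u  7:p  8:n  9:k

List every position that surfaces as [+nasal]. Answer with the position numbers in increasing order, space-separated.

From /n/ at 3 rightward: 4 /p/ blocks.
From /n/ at 3 leftward: 2 /k/ transparent; 1 /v/ transparent; word edge.
From /n/ at 5 rightward: 6 /u/ → [+nasal]; 7 /p/ blocks.
From /n/ at 5 leftward: 4 /p/ blocks.
From /n/ at 8 rightward: 9 /k/ transparent; word edge.
From /n/ at 8 leftward: 7 /p/ blocks.

3 5 6 8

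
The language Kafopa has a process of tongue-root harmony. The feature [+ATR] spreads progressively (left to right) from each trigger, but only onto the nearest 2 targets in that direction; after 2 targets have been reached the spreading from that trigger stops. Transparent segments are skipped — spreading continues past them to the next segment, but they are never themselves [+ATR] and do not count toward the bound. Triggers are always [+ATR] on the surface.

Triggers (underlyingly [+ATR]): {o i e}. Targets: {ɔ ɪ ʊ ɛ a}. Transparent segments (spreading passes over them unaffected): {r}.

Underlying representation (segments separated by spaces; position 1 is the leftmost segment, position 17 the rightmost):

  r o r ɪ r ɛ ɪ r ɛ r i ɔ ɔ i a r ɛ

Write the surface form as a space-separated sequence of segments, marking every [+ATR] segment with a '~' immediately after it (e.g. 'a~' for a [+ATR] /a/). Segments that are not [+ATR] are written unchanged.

From /o/ at 2 rightward: 3 /r/ transparent; 4 /ɪ/ → [+ATR]; 5 /r/ transparent; 6 /ɛ/ → [+ATR]; bound reached.
From /i/ at 11 rightward: 12 /ɔ/ → [+ATR]; 13 /ɔ/ → [+ATR]; bound reached.
From /i/ at 14 rightward: 15 /a/ → [+ATR]; 16 /r/ transparent; 17 /ɛ/ → [+ATR]; bound reached.
Targets with no active source: positions 7 9 stay [-ATR].
[+ATR] positions on the surface: 2 4 6 11 12 13 14 15 17.

r o~ r ɪ~ r ɛ~ ɪ r ɛ r i~ ɔ~ ɔ~ i~ a~ r ɛ~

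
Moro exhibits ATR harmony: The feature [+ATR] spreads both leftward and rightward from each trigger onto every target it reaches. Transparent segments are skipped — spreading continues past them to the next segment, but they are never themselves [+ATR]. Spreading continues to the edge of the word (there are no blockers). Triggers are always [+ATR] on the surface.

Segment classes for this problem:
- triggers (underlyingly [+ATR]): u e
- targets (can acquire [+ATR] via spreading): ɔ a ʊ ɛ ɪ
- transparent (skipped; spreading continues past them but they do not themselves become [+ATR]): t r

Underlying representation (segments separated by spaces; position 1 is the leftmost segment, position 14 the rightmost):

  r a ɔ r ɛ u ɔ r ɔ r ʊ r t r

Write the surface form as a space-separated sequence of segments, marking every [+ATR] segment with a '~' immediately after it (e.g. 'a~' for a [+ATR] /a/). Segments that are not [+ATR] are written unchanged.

r a~ ɔ~ r ɛ~ u~ ɔ~ r ɔ~ r ʊ~ r t r

From /u/ at 6 rightward: 7 /ɔ/ → [+ATR]; 8 /r/ transparent; 9 /ɔ/ → [+ATR]; 10 /r/ transparent; 11 /ʊ/ → [+ATR]; 12 /r/ transparent; 13 /t/ transparent; 14 /r/ transparent; word edge.
From /u/ at 6 leftward: 5 /ɛ/ → [+ATR]; 4 /r/ transparent; 3 /ɔ/ → [+ATR]; 2 /a/ → [+ATR]; 1 /r/ transparent; word edge.
[+ATR] positions on the surface: 2 3 5 6 7 9 11.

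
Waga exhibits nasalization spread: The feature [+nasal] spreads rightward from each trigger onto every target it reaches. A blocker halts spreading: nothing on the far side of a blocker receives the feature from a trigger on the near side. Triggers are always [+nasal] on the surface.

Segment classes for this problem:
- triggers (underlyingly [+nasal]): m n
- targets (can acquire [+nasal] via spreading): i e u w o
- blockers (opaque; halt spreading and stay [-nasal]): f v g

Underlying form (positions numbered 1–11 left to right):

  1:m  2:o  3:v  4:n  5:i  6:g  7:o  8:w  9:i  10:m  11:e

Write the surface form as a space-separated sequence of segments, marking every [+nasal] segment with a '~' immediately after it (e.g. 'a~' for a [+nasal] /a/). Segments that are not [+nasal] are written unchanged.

From /m/ at 1 rightward: 2 /o/ → [+nasal]; 3 /v/ blocks.
From /n/ at 4 rightward: 5 /i/ → [+nasal]; 6 /g/ blocks.
From /m/ at 10 rightward: 11 /e/ → [+nasal]; word edge.
Targets with no active source: positions 7 8 9 stay [-nasal].
[+nasal] positions on the surface: 1 2 4 5 10 11.

m~ o~ v n~ i~ g o w i m~ e~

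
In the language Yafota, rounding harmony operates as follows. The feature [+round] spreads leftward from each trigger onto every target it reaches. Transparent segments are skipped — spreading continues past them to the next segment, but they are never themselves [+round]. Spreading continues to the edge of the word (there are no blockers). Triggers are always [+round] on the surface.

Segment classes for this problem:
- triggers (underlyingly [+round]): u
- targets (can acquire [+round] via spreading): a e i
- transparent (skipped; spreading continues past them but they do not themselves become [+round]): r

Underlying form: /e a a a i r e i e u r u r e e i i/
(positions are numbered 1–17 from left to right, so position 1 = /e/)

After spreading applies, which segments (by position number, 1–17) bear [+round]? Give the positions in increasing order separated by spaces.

From /u/ at 10 leftward: 9 /e/ → [+round]; 8 /i/ → [+round]; 7 /e/ → [+round]; 6 /r/ transparent; 5 /i/ → [+round]; 4 /a/ → [+round]; 3 /a/ → [+round]; 2 /a/ → [+round]; 1 /e/ → [+round]; word edge.
From /u/ at 12 leftward: 11 /r/ transparent; 10 /u/ is itself a trigger — this domain ends here.
Targets with no active source: positions 14 15 16 17 stay [-round].

1 2 3 4 5 7 8 9 10 12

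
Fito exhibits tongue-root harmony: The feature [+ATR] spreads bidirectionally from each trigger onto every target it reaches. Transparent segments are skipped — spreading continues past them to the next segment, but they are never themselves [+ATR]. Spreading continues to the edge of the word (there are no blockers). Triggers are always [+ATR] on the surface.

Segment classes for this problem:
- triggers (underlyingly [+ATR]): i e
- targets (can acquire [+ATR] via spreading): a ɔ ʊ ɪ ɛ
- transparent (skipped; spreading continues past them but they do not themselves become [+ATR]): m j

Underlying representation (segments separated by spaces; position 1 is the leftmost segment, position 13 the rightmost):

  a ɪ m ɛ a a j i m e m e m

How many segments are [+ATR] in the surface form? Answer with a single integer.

From /i/ at 8 rightward: 9 /m/ transparent; 10 /e/ is itself a trigger — this domain ends here.
From /i/ at 8 leftward: 7 /j/ transparent; 6 /a/ → [+ATR]; 5 /a/ → [+ATR]; 4 /ɛ/ → [+ATR]; 3 /m/ transparent; 2 /ɪ/ → [+ATR]; 1 /a/ → [+ATR]; word edge.
From /e/ at 10 rightward: 11 /m/ transparent; 12 /e/ is itself a trigger — this domain ends here.
From /e/ at 10 leftward: 9 /m/ transparent; 8 /i/ is itself a trigger — this domain ends here.
From /e/ at 12 rightward: 13 /m/ transparent; word edge.
From /e/ at 12 leftward: 11 /m/ transparent; 10 /e/ is itself a trigger — this domain ends here.
[+ATR] positions on the surface: 1 2 4 5 6 8 10 12.

8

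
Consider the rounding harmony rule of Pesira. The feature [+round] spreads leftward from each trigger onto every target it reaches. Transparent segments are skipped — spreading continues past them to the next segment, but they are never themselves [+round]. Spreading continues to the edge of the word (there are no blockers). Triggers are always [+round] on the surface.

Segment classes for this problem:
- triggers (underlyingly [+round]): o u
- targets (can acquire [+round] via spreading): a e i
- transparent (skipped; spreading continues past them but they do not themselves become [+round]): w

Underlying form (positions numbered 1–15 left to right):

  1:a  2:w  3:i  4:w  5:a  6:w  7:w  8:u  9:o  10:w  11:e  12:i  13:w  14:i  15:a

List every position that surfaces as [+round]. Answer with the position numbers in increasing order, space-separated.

1 3 5 8 9

From /u/ at 8 leftward: 7 /w/ transparent; 6 /w/ transparent; 5 /a/ → [+round]; 4 /w/ transparent; 3 /i/ → [+round]; 2 /w/ transparent; 1 /a/ → [+round]; word edge.
From /o/ at 9 leftward: 8 /u/ is itself a trigger — this domain ends here.
Targets with no active source: positions 11 12 14 15 stay [-round].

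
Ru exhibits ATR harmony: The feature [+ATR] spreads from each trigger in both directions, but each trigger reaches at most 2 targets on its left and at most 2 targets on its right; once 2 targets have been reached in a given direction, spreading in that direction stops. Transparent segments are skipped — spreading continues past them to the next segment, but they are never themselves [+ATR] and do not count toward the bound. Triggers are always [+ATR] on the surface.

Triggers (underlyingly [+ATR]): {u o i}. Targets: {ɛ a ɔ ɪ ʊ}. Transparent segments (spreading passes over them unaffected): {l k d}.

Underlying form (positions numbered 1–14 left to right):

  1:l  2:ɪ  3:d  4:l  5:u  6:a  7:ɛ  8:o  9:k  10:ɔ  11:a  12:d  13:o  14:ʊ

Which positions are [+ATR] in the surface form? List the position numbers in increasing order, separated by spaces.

2 5 6 7 8 10 11 13 14

From /u/ at 5 rightward: 6 /a/ → [+ATR]; 7 /ɛ/ → [+ATR]; bound reached.
From /u/ at 5 leftward: 4 /l/ transparent; 3 /d/ transparent; 2 /ɪ/ → [+ATR]; 1 /l/ transparent; word edge.
From /o/ at 8 rightward: 9 /k/ transparent; 10 /ɔ/ → [+ATR]; 11 /a/ → [+ATR]; bound reached.
From /o/ at 8 leftward: 7 /ɛ/ → [+ATR]; 6 /a/ → [+ATR]; bound reached.
From /o/ at 13 rightward: 14 /ʊ/ → [+ATR]; word edge.
From /o/ at 13 leftward: 12 /d/ transparent; 11 /a/ → [+ATR]; 10 /ɔ/ → [+ATR]; bound reached.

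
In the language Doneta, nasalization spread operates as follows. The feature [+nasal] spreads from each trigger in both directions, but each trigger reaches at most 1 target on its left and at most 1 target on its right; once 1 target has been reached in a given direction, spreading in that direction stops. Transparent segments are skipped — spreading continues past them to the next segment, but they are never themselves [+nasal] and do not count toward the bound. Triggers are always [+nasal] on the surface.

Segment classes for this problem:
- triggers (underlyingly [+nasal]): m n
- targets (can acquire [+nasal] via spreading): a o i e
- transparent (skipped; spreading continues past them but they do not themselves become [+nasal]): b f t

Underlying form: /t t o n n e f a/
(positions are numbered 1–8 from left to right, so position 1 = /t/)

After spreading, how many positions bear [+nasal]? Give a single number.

From /n/ at 4 rightward: 5 /n/ is itself a trigger — this domain ends here.
From /n/ at 4 leftward: 3 /o/ → [+nasal]; bound reached.
From /n/ at 5 rightward: 6 /e/ → [+nasal]; bound reached.
From /n/ at 5 leftward: 4 /n/ is itself a trigger — this domain ends here.
Target with no active source: position 8 stays [-nasal].
[+nasal] positions on the surface: 3 4 5 6.

4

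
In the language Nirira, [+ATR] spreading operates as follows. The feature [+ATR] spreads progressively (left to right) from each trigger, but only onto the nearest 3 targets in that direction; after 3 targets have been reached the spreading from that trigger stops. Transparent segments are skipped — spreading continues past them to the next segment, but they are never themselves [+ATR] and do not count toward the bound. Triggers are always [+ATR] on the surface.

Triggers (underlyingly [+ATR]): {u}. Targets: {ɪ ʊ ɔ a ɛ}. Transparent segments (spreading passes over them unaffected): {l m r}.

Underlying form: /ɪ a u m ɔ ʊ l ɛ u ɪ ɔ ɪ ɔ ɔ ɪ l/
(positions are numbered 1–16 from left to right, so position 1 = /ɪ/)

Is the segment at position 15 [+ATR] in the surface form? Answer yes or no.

no

From /u/ at 3 rightward: 4 /m/ transparent; 5 /ɔ/ → [+ATR]; 6 /ʊ/ → [+ATR]; 7 /l/ transparent; 8 /ɛ/ → [+ATR]; bound reached.
From /u/ at 9 rightward: 10 /ɪ/ → [+ATR]; 11 /ɔ/ → [+ATR]; 12 /ɪ/ → [+ATR]; bound reached.
Targets with no active source: positions 1 2 13 14 15 stay [-ATR].
[+ATR] positions on the surface: 3 5 6 8 9 10 11 12.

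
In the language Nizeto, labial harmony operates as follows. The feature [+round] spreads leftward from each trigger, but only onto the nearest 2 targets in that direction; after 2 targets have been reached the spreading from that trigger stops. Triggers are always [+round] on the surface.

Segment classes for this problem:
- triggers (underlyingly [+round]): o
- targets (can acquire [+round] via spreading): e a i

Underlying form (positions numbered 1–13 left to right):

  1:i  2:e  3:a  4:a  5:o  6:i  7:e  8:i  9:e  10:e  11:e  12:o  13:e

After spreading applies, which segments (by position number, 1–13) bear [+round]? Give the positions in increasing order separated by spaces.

3 4 5 10 11 12

From /o/ at 5 leftward: 4 /a/ → [+round]; 3 /a/ → [+round]; bound reached.
From /o/ at 12 leftward: 11 /e/ → [+round]; 10 /e/ → [+round]; bound reached.
Targets with no active source: positions 1 2 6 7 8 9 13 stay [-round].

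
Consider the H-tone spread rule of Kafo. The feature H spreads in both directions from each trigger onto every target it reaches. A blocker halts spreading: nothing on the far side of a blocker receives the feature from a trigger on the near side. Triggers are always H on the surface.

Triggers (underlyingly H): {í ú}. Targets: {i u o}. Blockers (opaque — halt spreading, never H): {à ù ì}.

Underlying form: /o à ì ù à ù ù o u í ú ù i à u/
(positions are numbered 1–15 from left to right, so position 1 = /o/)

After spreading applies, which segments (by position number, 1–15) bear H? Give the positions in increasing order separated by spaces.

8 9 10 11

From /í/ at 10 rightward: 11 /ú/ is itself a trigger — this domain ends here.
From /í/ at 10 leftward: 9 /u/ → H; 8 /o/ → H; 7 /ù/ blocks.
From /ú/ at 11 rightward: 12 /ù/ blocks.
From /ú/ at 11 leftward: 10 /í/ is itself a trigger — this domain ends here.
Targets with no active source: positions 1 13 15 stay [-high tone].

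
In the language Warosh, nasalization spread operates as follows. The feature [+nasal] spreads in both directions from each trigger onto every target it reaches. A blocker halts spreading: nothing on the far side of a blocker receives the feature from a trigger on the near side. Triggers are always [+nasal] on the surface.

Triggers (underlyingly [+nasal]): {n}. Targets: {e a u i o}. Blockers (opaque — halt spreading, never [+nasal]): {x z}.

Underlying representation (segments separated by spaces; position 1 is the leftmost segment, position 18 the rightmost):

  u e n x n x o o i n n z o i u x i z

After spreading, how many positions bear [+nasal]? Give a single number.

From /n/ at 3 rightward: 4 /x/ blocks.
From /n/ at 3 leftward: 2 /e/ → [+nasal]; 1 /u/ → [+nasal]; word edge.
From /n/ at 5 rightward: 6 /x/ blocks.
From /n/ at 5 leftward: 4 /x/ blocks.
From /n/ at 10 rightward: 11 /n/ is itself a trigger — this domain ends here.
From /n/ at 10 leftward: 9 /i/ → [+nasal]; 8 /o/ → [+nasal]; 7 /o/ → [+nasal]; 6 /x/ blocks.
From /n/ at 11 rightward: 12 /z/ blocks.
From /n/ at 11 leftward: 10 /n/ is itself a trigger — this domain ends here.
Targets with no active source: positions 13 14 15 17 stay [-nasal].
[+nasal] positions on the surface: 1 2 3 5 7 8 9 10 11.

9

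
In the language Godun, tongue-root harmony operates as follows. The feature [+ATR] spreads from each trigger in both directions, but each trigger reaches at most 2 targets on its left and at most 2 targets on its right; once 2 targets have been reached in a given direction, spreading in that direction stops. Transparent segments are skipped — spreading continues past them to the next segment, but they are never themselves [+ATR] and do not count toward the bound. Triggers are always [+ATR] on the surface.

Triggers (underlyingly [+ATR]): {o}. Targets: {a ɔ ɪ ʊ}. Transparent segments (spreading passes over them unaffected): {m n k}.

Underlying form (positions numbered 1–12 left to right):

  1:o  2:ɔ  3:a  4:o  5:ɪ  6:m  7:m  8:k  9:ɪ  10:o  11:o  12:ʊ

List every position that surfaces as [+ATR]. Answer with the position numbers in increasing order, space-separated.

1 2 3 4 5 9 10 11 12

From /o/ at 1 rightward: 2 /ɔ/ → [+ATR]; 3 /a/ → [+ATR]; bound reached.
From /o/ at 1 leftward: word edge.
From /o/ at 4 rightward: 5 /ɪ/ → [+ATR]; 6 /m/ transparent; 7 /m/ transparent; 8 /k/ transparent; 9 /ɪ/ → [+ATR]; bound reached.
From /o/ at 4 leftward: 3 /a/ → [+ATR]; 2 /ɔ/ → [+ATR]; bound reached.
From /o/ at 10 rightward: 11 /o/ is itself a trigger — this domain ends here.
From /o/ at 10 leftward: 9 /ɪ/ → [+ATR]; 8 /k/ transparent; 7 /m/ transparent; 6 /m/ transparent; 5 /ɪ/ → [+ATR]; bound reached.
From /o/ at 11 rightward: 12 /ʊ/ → [+ATR]; word edge.
From /o/ at 11 leftward: 10 /o/ is itself a trigger — this domain ends here.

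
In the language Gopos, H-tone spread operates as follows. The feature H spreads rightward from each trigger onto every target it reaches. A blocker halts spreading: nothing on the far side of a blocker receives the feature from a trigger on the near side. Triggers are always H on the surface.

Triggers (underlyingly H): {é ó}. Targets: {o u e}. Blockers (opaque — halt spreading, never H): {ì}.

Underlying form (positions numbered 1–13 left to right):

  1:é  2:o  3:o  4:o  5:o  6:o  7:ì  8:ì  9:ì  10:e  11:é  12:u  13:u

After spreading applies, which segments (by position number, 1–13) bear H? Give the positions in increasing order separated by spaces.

From /é/ at 1 rightward: 2 /o/ → H; 3 /o/ → H; 4 /o/ → H; 5 /o/ → H; 6 /o/ → H; 7 /ì/ blocks.
From /é/ at 11 rightward: 12 /u/ → H; 13 /u/ → H; word edge.
Target with no active source: position 10 stays [-high tone].

1 2 3 4 5 6 11 12 13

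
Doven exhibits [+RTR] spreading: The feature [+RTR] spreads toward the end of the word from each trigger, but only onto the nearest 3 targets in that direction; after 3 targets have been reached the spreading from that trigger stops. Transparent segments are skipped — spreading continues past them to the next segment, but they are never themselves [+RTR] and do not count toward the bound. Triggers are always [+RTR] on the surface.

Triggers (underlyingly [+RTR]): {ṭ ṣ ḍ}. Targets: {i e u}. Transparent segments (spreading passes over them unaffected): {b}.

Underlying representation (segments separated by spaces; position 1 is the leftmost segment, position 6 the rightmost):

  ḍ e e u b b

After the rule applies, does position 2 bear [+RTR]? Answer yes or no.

yes

From /ḍ/ at 1 rightward: 2 /e/ → [+RTR]; 3 /e/ → [+RTR]; 4 /u/ → [+RTR]; bound reached.
[+RTR] positions on the surface: 1 2 3 4.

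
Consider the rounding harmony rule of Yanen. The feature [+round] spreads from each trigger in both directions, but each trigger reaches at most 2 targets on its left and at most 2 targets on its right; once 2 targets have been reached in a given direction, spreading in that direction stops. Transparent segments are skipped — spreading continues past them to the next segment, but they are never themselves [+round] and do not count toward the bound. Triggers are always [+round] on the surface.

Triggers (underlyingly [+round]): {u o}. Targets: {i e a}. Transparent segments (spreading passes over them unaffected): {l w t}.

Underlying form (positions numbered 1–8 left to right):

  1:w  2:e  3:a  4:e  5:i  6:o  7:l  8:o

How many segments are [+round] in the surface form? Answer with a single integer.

From /o/ at 6 rightward: 7 /l/ transparent; 8 /o/ is itself a trigger — this domain ends here.
From /o/ at 6 leftward: 5 /i/ → [+round]; 4 /e/ → [+round]; bound reached.
From /o/ at 8 rightward: word edge.
From /o/ at 8 leftward: 7 /l/ transparent; 6 /o/ is itself a trigger — this domain ends here.
Targets with no active source: positions 2 3 stay [-round].
[+round] positions on the surface: 4 5 6 8.

4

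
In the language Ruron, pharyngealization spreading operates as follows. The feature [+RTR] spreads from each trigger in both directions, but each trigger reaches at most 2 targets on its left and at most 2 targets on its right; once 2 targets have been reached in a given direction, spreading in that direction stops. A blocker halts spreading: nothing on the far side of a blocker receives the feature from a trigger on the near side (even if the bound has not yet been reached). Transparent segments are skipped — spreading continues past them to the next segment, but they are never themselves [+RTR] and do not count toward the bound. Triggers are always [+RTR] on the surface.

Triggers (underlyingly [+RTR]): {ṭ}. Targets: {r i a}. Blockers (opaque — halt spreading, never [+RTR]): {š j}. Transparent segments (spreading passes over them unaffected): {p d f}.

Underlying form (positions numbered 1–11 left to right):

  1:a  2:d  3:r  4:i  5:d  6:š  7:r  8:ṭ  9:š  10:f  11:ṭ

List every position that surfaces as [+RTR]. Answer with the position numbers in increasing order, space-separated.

From /ṭ/ at 8 rightward: 9 /š/ blocks.
From /ṭ/ at 8 leftward: 7 /r/ → [+RTR]; 6 /š/ blocks.
From /ṭ/ at 11 rightward: word edge.
From /ṭ/ at 11 leftward: 10 /f/ transparent; 9 /š/ blocks.
Targets with no active source: positions 1 3 4 stay [-emphatic].

7 8 11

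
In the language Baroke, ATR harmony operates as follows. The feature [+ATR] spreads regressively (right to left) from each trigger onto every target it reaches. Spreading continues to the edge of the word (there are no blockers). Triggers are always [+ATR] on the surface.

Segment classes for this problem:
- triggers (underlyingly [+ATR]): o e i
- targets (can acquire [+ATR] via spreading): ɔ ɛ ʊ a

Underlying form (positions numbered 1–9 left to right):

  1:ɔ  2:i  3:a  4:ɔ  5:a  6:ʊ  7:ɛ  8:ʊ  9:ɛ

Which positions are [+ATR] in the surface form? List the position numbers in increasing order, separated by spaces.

From /i/ at 2 leftward: 1 /ɔ/ → [+ATR]; word edge.
Targets with no active source: positions 3 4 5 6 7 8 9 stay [-ATR].

1 2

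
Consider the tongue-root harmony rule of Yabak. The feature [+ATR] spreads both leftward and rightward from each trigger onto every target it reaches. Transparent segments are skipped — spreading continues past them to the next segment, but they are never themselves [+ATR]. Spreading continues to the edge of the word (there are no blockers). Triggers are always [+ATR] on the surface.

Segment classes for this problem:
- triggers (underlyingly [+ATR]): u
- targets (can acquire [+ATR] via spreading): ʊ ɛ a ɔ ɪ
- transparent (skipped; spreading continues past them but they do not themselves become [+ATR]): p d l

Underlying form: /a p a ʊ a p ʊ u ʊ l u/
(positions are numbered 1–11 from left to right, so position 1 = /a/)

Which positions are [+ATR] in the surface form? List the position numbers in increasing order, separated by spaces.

From /u/ at 8 rightward: 9 /ʊ/ → [+ATR]; 10 /l/ transparent; 11 /u/ is itself a trigger — this domain ends here.
From /u/ at 8 leftward: 7 /ʊ/ → [+ATR]; 6 /p/ transparent; 5 /a/ → [+ATR]; 4 /ʊ/ → [+ATR]; 3 /a/ → [+ATR]; 2 /p/ transparent; 1 /a/ → [+ATR]; word edge.
From /u/ at 11 rightward: word edge.
From /u/ at 11 leftward: 10 /l/ transparent; 9 /ʊ/ → [+ATR]; 8 /u/ is itself a trigger — this domain ends here.

1 3 4 5 7 8 9 11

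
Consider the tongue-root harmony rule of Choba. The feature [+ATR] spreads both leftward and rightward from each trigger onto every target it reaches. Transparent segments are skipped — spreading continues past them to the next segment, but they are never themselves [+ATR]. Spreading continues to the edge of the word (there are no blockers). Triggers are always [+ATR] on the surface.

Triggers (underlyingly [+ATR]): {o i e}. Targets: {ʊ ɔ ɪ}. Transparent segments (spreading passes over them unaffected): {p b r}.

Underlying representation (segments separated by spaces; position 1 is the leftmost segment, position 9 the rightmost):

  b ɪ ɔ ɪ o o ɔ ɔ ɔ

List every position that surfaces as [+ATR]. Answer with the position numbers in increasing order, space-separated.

From /o/ at 5 rightward: 6 /o/ is itself a trigger — this domain ends here.
From /o/ at 5 leftward: 4 /ɪ/ → [+ATR]; 3 /ɔ/ → [+ATR]; 2 /ɪ/ → [+ATR]; 1 /b/ transparent; word edge.
From /o/ at 6 rightward: 7 /ɔ/ → [+ATR]; 8 /ɔ/ → [+ATR]; 9 /ɔ/ → [+ATR]; word edge.
From /o/ at 6 leftward: 5 /o/ is itself a trigger — this domain ends here.

2 3 4 5 6 7 8 9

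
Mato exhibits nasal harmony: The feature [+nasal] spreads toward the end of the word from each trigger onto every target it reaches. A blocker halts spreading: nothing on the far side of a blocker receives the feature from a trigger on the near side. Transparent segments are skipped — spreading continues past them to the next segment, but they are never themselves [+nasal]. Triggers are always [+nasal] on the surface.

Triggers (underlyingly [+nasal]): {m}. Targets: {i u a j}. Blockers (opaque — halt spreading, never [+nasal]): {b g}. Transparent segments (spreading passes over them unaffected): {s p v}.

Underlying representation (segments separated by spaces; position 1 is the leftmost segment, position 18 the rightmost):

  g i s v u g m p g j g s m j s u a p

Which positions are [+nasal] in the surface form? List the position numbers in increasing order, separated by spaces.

From /m/ at 7 rightward: 8 /p/ transparent; 9 /g/ blocks.
From /m/ at 13 rightward: 14 /j/ → [+nasal]; 15 /s/ transparent; 16 /u/ → [+nasal]; 17 /a/ → [+nasal]; 18 /p/ transparent; word edge.
Targets with no active source: positions 2 5 10 stay [-nasal].

7 13 14 16 17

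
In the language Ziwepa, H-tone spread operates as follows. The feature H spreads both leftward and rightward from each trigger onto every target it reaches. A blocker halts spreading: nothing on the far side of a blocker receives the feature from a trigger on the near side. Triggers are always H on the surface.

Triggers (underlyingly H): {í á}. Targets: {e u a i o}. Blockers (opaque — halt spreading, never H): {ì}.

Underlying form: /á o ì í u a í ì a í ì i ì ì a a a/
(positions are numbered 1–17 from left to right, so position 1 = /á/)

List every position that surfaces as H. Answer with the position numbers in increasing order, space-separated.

1 2 4 5 6 7 9 10

From /á/ at 1 rightward: 2 /o/ → H; 3 /ì/ blocks.
From /á/ at 1 leftward: word edge.
From /í/ at 4 rightward: 5 /u/ → H; 6 /a/ → H; 7 /í/ is itself a trigger — this domain ends here.
From /í/ at 4 leftward: 3 /ì/ blocks.
From /í/ at 7 rightward: 8 /ì/ blocks.
From /í/ at 7 leftward: 6 /a/ → H; 5 /u/ → H; 4 /í/ is itself a trigger — this domain ends here.
From /í/ at 10 rightward: 11 /ì/ blocks.
From /í/ at 10 leftward: 9 /a/ → H; 8 /ì/ blocks.
Targets with no active source: positions 12 15 16 17 stay [-high tone].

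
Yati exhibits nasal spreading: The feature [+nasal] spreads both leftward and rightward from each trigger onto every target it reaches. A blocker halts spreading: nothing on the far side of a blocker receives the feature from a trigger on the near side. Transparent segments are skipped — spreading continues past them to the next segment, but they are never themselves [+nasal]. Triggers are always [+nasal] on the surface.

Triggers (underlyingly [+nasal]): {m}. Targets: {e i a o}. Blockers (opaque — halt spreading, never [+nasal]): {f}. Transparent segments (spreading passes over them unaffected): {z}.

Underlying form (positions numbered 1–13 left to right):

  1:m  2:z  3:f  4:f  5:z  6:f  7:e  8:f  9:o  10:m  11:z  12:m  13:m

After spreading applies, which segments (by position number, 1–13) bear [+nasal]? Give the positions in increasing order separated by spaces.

From /m/ at 1 rightward: 2 /z/ transparent; 3 /f/ blocks.
From /m/ at 1 leftward: word edge.
From /m/ at 10 rightward: 11 /z/ transparent; 12 /m/ is itself a trigger — this domain ends here.
From /m/ at 10 leftward: 9 /o/ → [+nasal]; 8 /f/ blocks.
From /m/ at 12 rightward: 13 /m/ is itself a trigger — this domain ends here.
From /m/ at 12 leftward: 11 /z/ transparent; 10 /m/ is itself a trigger — this domain ends here.
From /m/ at 13 rightward: word edge.
From /m/ at 13 leftward: 12 /m/ is itself a trigger — this domain ends here.
Target with no active source: position 7 stays [-nasal].

1 9 10 12 13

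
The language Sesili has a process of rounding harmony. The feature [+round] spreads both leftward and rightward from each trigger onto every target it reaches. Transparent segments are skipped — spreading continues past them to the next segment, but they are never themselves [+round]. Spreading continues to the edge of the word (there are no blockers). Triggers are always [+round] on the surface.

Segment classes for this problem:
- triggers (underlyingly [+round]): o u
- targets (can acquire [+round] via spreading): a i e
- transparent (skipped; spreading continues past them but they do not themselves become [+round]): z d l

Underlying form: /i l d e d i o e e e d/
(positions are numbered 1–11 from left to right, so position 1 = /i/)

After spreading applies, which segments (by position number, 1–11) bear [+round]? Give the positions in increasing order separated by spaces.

From /o/ at 7 rightward: 8 /e/ → [+round]; 9 /e/ → [+round]; 10 /e/ → [+round]; 11 /d/ transparent; word edge.
From /o/ at 7 leftward: 6 /i/ → [+round]; 5 /d/ transparent; 4 /e/ → [+round]; 3 /d/ transparent; 2 /l/ transparent; 1 /i/ → [+round]; word edge.

1 4 6 7 8 9 10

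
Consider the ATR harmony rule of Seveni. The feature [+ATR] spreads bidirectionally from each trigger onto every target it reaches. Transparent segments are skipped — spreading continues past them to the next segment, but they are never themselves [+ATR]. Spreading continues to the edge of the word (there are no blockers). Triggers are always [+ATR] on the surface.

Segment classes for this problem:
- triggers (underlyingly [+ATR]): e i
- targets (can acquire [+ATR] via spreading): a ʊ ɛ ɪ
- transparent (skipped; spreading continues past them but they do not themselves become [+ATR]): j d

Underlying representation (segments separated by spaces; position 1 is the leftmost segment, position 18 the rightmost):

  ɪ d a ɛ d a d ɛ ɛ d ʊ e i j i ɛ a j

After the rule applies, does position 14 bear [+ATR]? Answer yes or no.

From /e/ at 12 rightward: 13 /i/ is itself a trigger — this domain ends here.
From /e/ at 12 leftward: 11 /ʊ/ → [+ATR]; 10 /d/ transparent; 9 /ɛ/ → [+ATR]; 8 /ɛ/ → [+ATR]; 7 /d/ transparent; 6 /a/ → [+ATR]; 5 /d/ transparent; 4 /ɛ/ → [+ATR]; 3 /a/ → [+ATR]; 2 /d/ transparent; 1 /ɪ/ → [+ATR]; word edge.
From /i/ at 13 rightward: 14 /j/ transparent; 15 /i/ is itself a trigger — this domain ends here.
From /i/ at 13 leftward: 12 /e/ is itself a trigger — this domain ends here.
From /i/ at 15 rightward: 16 /ɛ/ → [+ATR]; 17 /a/ → [+ATR]; 18 /j/ transparent; word edge.
From /i/ at 15 leftward: 14 /j/ transparent; 13 /i/ is itself a trigger — this domain ends here.
[+ATR] positions on the surface: 1 3 4 6 8 9 11 12 13 15 16 17.

no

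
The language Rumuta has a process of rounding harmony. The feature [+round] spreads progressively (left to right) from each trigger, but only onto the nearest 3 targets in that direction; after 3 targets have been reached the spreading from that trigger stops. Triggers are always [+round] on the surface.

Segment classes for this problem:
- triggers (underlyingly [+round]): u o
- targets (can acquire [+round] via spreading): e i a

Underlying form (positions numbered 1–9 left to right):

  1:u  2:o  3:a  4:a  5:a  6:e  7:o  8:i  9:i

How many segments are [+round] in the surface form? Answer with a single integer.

From /u/ at 1 rightward: 2 /o/ is itself a trigger — this domain ends here.
From /o/ at 2 rightward: 3 /a/ → [+round]; 4 /a/ → [+round]; 5 /a/ → [+round]; bound reached.
From /o/ at 7 rightward: 8 /i/ → [+round]; 9 /i/ → [+round]; word edge.
Target with no active source: position 6 stays [-round].
[+round] positions on the surface: 1 2 3 4 5 7 8 9.

8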